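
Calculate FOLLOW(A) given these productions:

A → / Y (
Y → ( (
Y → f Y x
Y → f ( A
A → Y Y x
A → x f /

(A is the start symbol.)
A is the start symbol, so $ ∈ FOLLOW(A).
In Y → f ( A: A is at the end, add FOLLOW(Y)

The FOLLOW sets referred to above (computed the same way, to a fixed point):
  FOLLOW(Y) = { '(', 'f', 'x' }

Taking the union: FOLLOW(A) = { $, '(', 'f', 'x' }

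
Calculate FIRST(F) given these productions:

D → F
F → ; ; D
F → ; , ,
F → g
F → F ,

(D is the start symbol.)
To compute FIRST(F), examine every production with F on the left-hand side, reading each right-hand side left to right until a non-nullable symbol is reached.

From F → ; ; D:
  - ';' is a terminal: add ';' and stop
From F → ; , ,:
  - ';' is a terminal: add ';' and stop
From F → g:
  - g is a terminal: add 'g' and stop
From F → F ,:
  - F is the symbol being defined: contributes nothing new
    F is not nullable, so stop

Collecting: FIRST(F) = { ';', 'g' }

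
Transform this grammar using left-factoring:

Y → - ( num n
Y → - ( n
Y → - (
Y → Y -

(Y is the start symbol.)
Left-factoring transforms A → αβ₁ | αβ₂ into A → αA' and A' → β₁ | β₂
(α is the longest common prefix among the alternatives). Repeat until
no nonterminal has two alternatives with a common prefix.

Round 1: Y has alternatives sharing prefix '- ('. Introduce Y': Y → - ( Y'
  Add: Y' → num n
  Add: Y' → n
  Add: Y' → ε

No remaining common prefixes — done.

Resulting grammar:
Y → - ( Y'
Y' → num n
Y' → n
Y' → ε
Y → Y -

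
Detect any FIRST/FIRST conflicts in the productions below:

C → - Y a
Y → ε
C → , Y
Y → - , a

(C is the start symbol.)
No FIRST/FIRST conflicts.

A FIRST/FIRST conflict occurs when two productions N → α and N → β for the same non-terminal have FIRST(α) ∩ FIRST(β) ≠ ∅ (with ε ∈ FIRST of a nullable right-hand side, so two nullable alternatives also conflict).

Productions for C:
  C → - Y a: FIRST = { '-' }
  C → , Y: FIRST = { ',' }
Productions for Y:
  Y → ε: FIRST = { ε }
  Y → - , a: FIRST = { '-' }

All alternatives of each non-terminal have pairwise disjoint FIRST sets.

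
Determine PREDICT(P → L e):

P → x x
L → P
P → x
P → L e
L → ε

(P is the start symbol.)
PREDICT(P → L e) = (FIRST(RHS) \ {ε}) ∪ (FOLLOW(P) if ε ∈ FIRST(RHS), i.e. RHS ⇒* ε)
FIRST(L) = { 'e', 'x', ε }
FIRST(L e) = { 'e', 'x' }
ε ∉ FIRST(L e), so FOLLOW(P) is not added.
PREDICT(P → L e) = { 'e', 'x' }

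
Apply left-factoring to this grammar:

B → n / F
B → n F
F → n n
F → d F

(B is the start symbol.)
B → n B'
B' → / F
B' → F
F → n n
F → d F

Left-factoring transforms A → αβ₁ | αβ₂ into A → αA' and A' → β₁ | β₂
(α is the longest common prefix among the alternatives). Repeat until
no nonterminal has two alternatives with a common prefix.

Round 1: B has alternatives sharing prefix 'n'. Introduce B': B → n B'
  Add: B' → / F
  Add: B' → F

No remaining common prefixes — done.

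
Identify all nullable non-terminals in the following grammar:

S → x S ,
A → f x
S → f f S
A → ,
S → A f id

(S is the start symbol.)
None

A non-terminal is nullable if it can derive ε (the empty string): either it has an ε-production, or it has a production whose right-hand side consists entirely of nullable non-terminals.

There are no ε-productions, so no non-terminal can derive ε.
No non-terminals are nullable.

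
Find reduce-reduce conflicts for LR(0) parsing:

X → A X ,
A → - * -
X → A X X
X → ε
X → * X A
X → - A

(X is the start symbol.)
No reduce-reduce conflicts

A reduce-reduce conflict occurs when an LR(0) state has two complete items [A → α .] and [B → β .] — both call for a reduction, and with no lookahead the parser cannot choose between them.

Augment with X' → X and build the canonical LR(0) collection (I0 = CLOSURE({[X' → . X]}), then GOTO on every symbol after a dot until no new states appear). It has 14 states:
  I0: { [A → . - * -], [X → . * X A], [X → . - A], [X → . A X ,], [X → . A X X], [X → .], [X' → . X] }  — shift, reduce
  I1: { [A → . - * -], [X → * . X A], [X → . * X A], [X → . - A], [X → . A X ,], [X → . A X X], [X → .] }  — shift, reduce
  I2: { [A → - . * -], [A → . - * -], [X → - . A] }  — shift
  I3: { [A → . - * -], [X → . * X A], [X → . - A], [X → . A X ,], [X → . A X X], [X → .], [X → A . X ,], [X → A . X X] }  — shift, reduce
  I4: { [X' → X .] }  — accept
  I5: { [A → . - * -], [X → . * X A], [X → . - A], [X → . A X ,], [X → . A X X], [X → .], [X → A X . ,], [X → A X . X] }  — shift, reduce
  I6: { [X → A X , .] }  — reduce
  I7: { [X → A X X .] }  — reduce
  I8: { [A → - * . -] }  — shift
  I9: { [A → - . * -] }  — shift
  I10: { [X → - A .] }  — reduce
  I11: { [A → - * - .] }  — reduce
  I12: { [A → . - * -], [X → * X . A] }  — shift
  I13: { [X → * X A .] }  — reduce

No state contains more than one complete item.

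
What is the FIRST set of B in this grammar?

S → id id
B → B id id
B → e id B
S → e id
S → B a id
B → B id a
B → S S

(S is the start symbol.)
{ 'e', 'id' }

To compute FIRST(B), examine every production with B on the left-hand side, reading each right-hand side left to right until a non-nullable symbol is reached.

FIRST sets of the other non-terminals involved (by the same procedure, iterated to a fixed point):
  FIRST(S) = { 'e', 'id' }

From B → B id id:
  - B is the symbol being defined: contributes nothing new
    B is not nullable, so stop
From B → e id B:
  - e is a terminal: add 'e' and stop
From B → B id a:
  - B is the symbol being defined: contributes nothing new
    B is not nullable, so stop
From B → S S:
  - S is a non-terminal: add FIRST(S) \ {ε} = { 'e', 'id' }
    S is not nullable, so stop

Collecting: FIRST(B) = { 'e', 'id' }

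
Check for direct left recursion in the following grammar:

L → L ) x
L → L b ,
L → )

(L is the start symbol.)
Yes, L is left-recursive

L → L ) x: LEFT RECURSIVE (starts with L)
L → L b ,: LEFT RECURSIVE (starts with L)
L → ): starts with ')'

The grammar has direct left recursion on: L.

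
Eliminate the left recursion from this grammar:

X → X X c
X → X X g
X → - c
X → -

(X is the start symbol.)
X is directly left-recursive. The standard transformation for
  A → A α₁ | ... | A α_m | β₁ | ... | β_n
is
  A  → β₁ A' | ... | β_n A'
  A' → α₁ A' | ... | α_m A' | ε

X → - c becomes X → - c X'
X → - becomes X → - X'
X → X X c becomes X' → X c X'
X → X X g becomes X' → X g X'
Add X' → ε

Resulting grammar:
X → - c X'
X → - X'
X' → X c X'
X' → X g X'
X' → ε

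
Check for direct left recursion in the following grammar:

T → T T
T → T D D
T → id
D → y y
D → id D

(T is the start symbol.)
Yes, T is left-recursive

Direct left recursion occurs when N → N α for some non-terminal N (the right-hand side begins with the left-hand side itself).

T → T T: LEFT RECURSIVE (starts with T)
T → T D D: LEFT RECURSIVE (starts with T)
T → id: starts with id
D → y y: starts with y
D → id D: starts with id

The grammar has direct left recursion on: T.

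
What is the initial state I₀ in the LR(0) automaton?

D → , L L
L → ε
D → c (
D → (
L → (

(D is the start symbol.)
{ [D → . (], [D → . , L L], [D → . c (], [D' → . D] }

First, augment the grammar with D' → D
I₀ = CLOSURE({ [D' → . D] }):
  [D' → . D] has the dot before D: add [D → . , L L], [D → . c (], [D → . (]
No further items can be added.

I₀ = { [D → . (], [D → . , L L], [D → . c (], [D' → . D] }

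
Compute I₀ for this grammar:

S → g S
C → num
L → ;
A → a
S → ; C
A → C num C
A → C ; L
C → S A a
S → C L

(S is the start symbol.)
{ [C → . S A a], [C → . num], [S → . ; C], [S → . C L], [S → . g S], [S' → . S] }

First, augment the grammar with S' → S
I₀ = CLOSURE({ [S' → . S] }):
  [S' → . S] has the dot before S: add [S → . g S], [S → . ; C], [S → . C L]
  [S → . C L] has the dot before C: add [C → . num], [C → . S A a]
No further items can be added.

I₀ = { [C → . S A a], [C → . num], [S → . ; C], [S → . C L], [S → . g S], [S' → . S] }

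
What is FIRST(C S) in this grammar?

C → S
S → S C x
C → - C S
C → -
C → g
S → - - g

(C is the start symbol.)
FIRST sets of the non-terminals involved (from the grammar, by fixed-point iteration):
  FIRST(C) = { '-', 'g' }

To compute FIRST(C S), process the symbols left to right:
Symbol C is a non-terminal. Add FIRST(C) \ {ε} = { '-', 'g' }
C is not nullable (ε ∉ FIRST(C)), so stop here.
FIRST(C S) = { '-', 'g' }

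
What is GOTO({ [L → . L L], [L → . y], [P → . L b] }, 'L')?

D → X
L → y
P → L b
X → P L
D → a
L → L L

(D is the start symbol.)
{ [L → . L L], [L → . y], [L → L . L], [P → L . b] }

GOTO(I, 'L') = CLOSURE({ [A → αX.β] : [A → α.Xβ] ∈ I, X = 'L' })

Items with dot before 'L', with the dot advanced:
  [L → . L L] → [L → L . L]
  [P → . L b] → [P → L . b]
Closure of the advanced items:
  [L → L . L] has the dot before L: add [L → . y], [L → . L L]

GOTO = { [L → . L L], [L → . y], [L → L . L], [P → L . b] }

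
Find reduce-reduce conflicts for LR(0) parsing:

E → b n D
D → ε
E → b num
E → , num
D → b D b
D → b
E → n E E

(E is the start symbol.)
Yes — I10: [D → .] vs [D → b .]

A reduce-reduce conflict occurs when an LR(0) state has two complete items [A → α .] and [B → β .] — both call for a reduction, and with no lookahead the parser cannot choose between them.

Augment with E' → E and build the canonical LR(0) collection (I0 = CLOSURE({[E' → . E]}), then GOTO on every symbol after a dot until no new states appear). It has 14 states:
  I0: { [E → . , num], [E → . b n D], [E → . b num], [E → . n E E], [E' → . E] }  — shift
  I1: { [E → , . num] }  — shift
  I2: { [E' → E .] }  — accept
  I3: { [E → b . n D], [E → b . num] }  — shift
  I4: { [E → . , num], [E → . b n D], [E → . b num], [E → . n E E], [E → n . E E] }  — shift
  I5: { [E → . , num], [E → . b n D], [E → . b num], [E → . n E E], [E → n E . E] }  — shift
  I6: { [E → n E E .] }  — reduce
  I7: { [D → . b D b], [D → . b], [D → .], [E → b n . D] }  — shift, reduce
  I8: { [E → b num .] }  — reduce
  I9: { [E → b n D .] }  — reduce
  I10: { [D → . b D b], [D → . b], [D → .], [D → b . D b], [D → b .] }  — shift, 2 reduces
  I11: { [D → b D . b] }  — shift
  I12: { [D → b D b .] }  — reduce
  I13: { [E → , num .] }  — reduce

I10 contains complete items [D → .], [D → b .] — reduce-reduce conflict.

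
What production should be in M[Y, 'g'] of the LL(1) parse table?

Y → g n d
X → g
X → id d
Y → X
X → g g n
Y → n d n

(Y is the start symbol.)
To find M[Y, 'g'], we find productions for Y where 'g' is in the predict set (PREDICT(N → α) = (FIRST(α) \ {ε}) ∪ (FOLLOW(N) if α ⇒* ε)).

Relevant sets:
  FIRST(X) = { 'g', 'id' }

Y → g n d: PREDICT = { 'g' }
  'g' is in predict set, so this production goes in M[Y, 'g']
Y → X: PREDICT = { 'g', 'id' }
  'g' is in predict set, so this production goes in M[Y, 'g']
Y → n d n: PREDICT = { 'n' }

M[Y, 'g'] = Y → g n d, Y → X  (a multiply-defined cell — the grammar is not LL(1))

Answer: Y → g n d, Y → X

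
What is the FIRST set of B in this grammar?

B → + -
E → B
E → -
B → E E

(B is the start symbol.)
{ '+', '-' }

FIRST sets of the other non-terminals involved (by the same procedure, iterated to a fixed point):
  FIRST(E) = { '+', '-' }

From B → + -:
  - '+' is a terminal: add '+' and stop
From B → E E:
  - E is a non-terminal: add FIRST(E) \ {ε} = { '+', '-' }
    E is not nullable, so stop

Collecting: FIRST(B) = { '+', '-' }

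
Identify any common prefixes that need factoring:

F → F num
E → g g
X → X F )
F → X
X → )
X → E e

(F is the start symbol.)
Left-factoring is needed when two productions for the same non-terminal
share a common prefix on the right-hand side.

Productions for F:
  F → F num
  F → X
Productions for X:
  X → X F )
  X → )
  X → E e

No common prefixes found.

Answer: No, left-factoring is not needed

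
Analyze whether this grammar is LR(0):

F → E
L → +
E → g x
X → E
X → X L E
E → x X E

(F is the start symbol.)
Augment with F' → F and build the canonical LR(0) collection (I0 = CLOSURE({[F' → . F]}), then GOTO on every symbol after a dot until no new states appear). It has 12 states:
  I0: { [E → . g x], [E → . x X E], [F → . E], [F' → . F] }  — shift
  I1: { [F → E .] }  — reduce
  I2: { [F' → F .] }  — accept
  I3: { [E → g . x] }  — shift
  I4: { [E → . g x], [E → . x X E], [E → x . X E], [X → . E], [X → . X L E] }  — shift
  I5: { [X → E .] }  — reduce
  I6: { [E → . g x], [E → . x X E], [E → x X . E], [L → . +], [X → X . L E] }  — shift
  I7: { [L → + .] }  — reduce
  I8: { [E → x X E .] }  — reduce
  I9: { [E → . g x], [E → . x X E], [X → X L . E] }  — shift
  I10: { [X → X L E .] }  — reduce
  I11: { [E → g x .] }  — reduce

Every state is either a pure shift/goto state or contains exactly one complete item and nothing to shift — no conflicts. The grammar is LR(0).

Answer: Yes, the grammar is LR(0)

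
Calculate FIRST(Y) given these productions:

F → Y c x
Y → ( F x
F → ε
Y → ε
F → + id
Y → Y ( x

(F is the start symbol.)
To compute FIRST(Y), examine every production with Y on the left-hand side, reading each right-hand side left to right until a non-nullable symbol is reached.

From Y → ( F x:
  - '(' is a terminal: add '(' and stop
From Y → ε:
  - ε-production, so ε ∈ FIRST(Y)
From Y → Y ( x:
  - Y is the symbol being defined: contributes nothing new
    Y is nullable, so continue to the next symbol
  - '(' is a terminal: add '(' and stop

Collecting: FIRST(Y) = { '(', ε }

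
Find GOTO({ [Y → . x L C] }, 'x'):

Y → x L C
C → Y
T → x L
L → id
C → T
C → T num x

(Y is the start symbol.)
{ [L → . id], [Y → x . L C] }

GOTO(I, 'x') = CLOSURE({ [A → αX.β] : [A → α.Xβ] ∈ I, X = 'x' })

Items with dot before 'x', with the dot advanced:
  [Y → . x L C] → [Y → x . L C]
Closure of the advanced items:
  [Y → x . L C] has the dot before L: add [L → . id]

GOTO = { [L → . id], [Y → x . L C] }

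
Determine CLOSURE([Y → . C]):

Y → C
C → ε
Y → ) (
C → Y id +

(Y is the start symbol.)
{ [C → . Y id +], [C → .], [Y → . ) (], [Y → . C] }

Start with: [Y → . C]
  [Y → . C] has the dot before C: add [C → .], [C → . Y id +]
  [C → . Y id +] has the dot before Y: add [Y → . ) (]
No further items can be added.

CLOSURE = { [C → . Y id +], [C → .], [Y → . ) (], [Y → . C] }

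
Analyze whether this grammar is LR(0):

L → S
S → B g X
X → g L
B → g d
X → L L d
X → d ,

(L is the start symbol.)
Yes, the grammar is LR(0)

A grammar is LR(0) if no state in the canonical LR(0) collection has:
  - both a shift item (dot before a terminal) and a complete item (shift-reduce conflict), or
  - two or more complete items (reduce-reduce conflict; the accept item [L' → L .] counts as a complete item here).

Augment with L' → L and build the canonical LR(0) collection (I0 = CLOSURE({[L' → . L]}), then GOTO on every symbol after a dot until no new states appear). It has 15 states:
  I0: { [B → . g d], [L → . S], [L' → . L], [S → . B g X] }  — shift
  I1: { [S → B . g X] }  — shift
  I2: { [L' → L .] }  — accept
  I3: { [L → S .] }  — reduce
  I4: { [B → g . d] }  — shift
  I5: { [B → g d .] }  — reduce
  I6: { [B → . g d], [L → . S], [S → . B g X], [S → B g . X], [X → . L L d], [X → . d ,], [X → . g L] }  — shift
  I7: { [B → . g d], [L → . S], [S → . B g X], [X → L . L d] }  — shift
  I8: { [S → B g X .] }  — reduce
  I9: { [X → d . ,] }  — shift
  I10: { [B → . g d], [B → g . d], [L → . S], [S → . B g X], [X → g . L] }  — shift
  I11: { [X → g L .] }  — reduce
  I12: { [X → d , .] }  — reduce
  I13: { [X → L L . d] }  — shift
  I14: { [X → L L d .] }  — reduce

Every state is either a pure shift/goto state or contains exactly one complete item and nothing to shift — no conflicts. The grammar is LR(0).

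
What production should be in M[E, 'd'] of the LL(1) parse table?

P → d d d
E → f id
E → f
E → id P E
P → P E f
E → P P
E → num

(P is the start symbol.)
To find M[E, 'd'], we find productions for E where 'd' is in the predict set (PREDICT(N → α) = (FIRST(α) \ {ε}) ∪ (FOLLOW(N) if α ⇒* ε)).

Relevant sets:
  FIRST(P) = { 'd' }

E → f id: PREDICT = { 'f' }
E → f: PREDICT = { 'f' }
E → id P E: PREDICT = { 'id' }
E → P P: PREDICT = { 'd' }
  'd' is in predict set, so this production goes in M[E, 'd']
E → num: PREDICT = { 'num' }

M[E, 'd'] = E → P P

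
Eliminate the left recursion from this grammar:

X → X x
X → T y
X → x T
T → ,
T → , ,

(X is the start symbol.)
X is directly left-recursive. The standard transformation for
  A → A α₁ | ... | A α_m | β₁ | ... | β_n
is
  A  → β₁ A' | ... | β_n A'
  A' → α₁ A' | ... | α_m A' | ε

X → T y becomes X → T y X'
X → x T becomes X → x T X'
X → X x becomes X' → x X'
Add X' → ε

Productions for other non-terminals are unchanged:
  T → ,
  T → , ,

Resulting grammar:
X → T y X'
X → x T X'
X' → x X'
X' → ε
T → ,
T → , ,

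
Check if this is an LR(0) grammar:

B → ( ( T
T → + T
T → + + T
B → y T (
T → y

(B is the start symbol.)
No. Reduce-reduce conflict: [T → + + T .] and [T → + T .]

Augment with B' → B and build the canonical LR(0) collection (I0 = CLOSURE({[B' → . B]}), then GOTO on every symbol after a dot until no new states appear). It has 13 states:
  I0: { [B → . ( ( T], [B → . y T (], [B' → . B] }  — shift
  I1: { [B → ( . ( T] }  — shift
  I2: { [B' → B .] }  — accept
  I3: { [B → y . T (], [T → . + + T], [T → . + T], [T → . y] }  — shift
  I4: { [T → + . + T], [T → + . T], [T → . + + T], [T → . + T], [T → . y] }  — shift
  I5: { [B → y T . (] }  — shift
  I6: { [T → y .] }  — reduce
  I7: { [B → y T ( .] }  — reduce
  I8: { [T → + + . T], [T → + . + T], [T → + . T], [T → . + + T], [T → . + T], [T → . y] }  — shift
  I9: { [T → + T .] }  — reduce
  I10: { [T → + + T .], [T → + T .] }  — 2 reduces
  I11: { [B → ( ( . T], [T → . + + T], [T → . + T], [T → . y] }  — shift
  I12: { [B → ( ( T .] }  — reduce

Conflict in state I10:
  Reduce-reduce conflict: [T → + + T .] and [T → + T .]
So the grammar is NOT LR(0).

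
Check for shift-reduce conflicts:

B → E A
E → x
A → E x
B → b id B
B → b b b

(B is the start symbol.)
A shift-reduce conflict occurs when an LR(0) state has both:
  - a complete (reduce) item [A → α .] (dot at the end), and
  - a shift item [B → β . c γ] (dot before a terminal).

Augment with B' → B and build the canonical LR(0) collection (I0 = CLOSURE({[B' → . B]}), then GOTO on every symbol after a dot until no new states appear). It has 12 states:
  I0: { [B → . E A], [B → . b b b], [B → . b id B], [B' → . B], [E → . x] }  — shift
  I1: { [B' → B .] }  — accept
  I2: { [A → . E x], [B → E . A], [E → . x] }  — shift
  I3: { [B → b . b b], [B → b . id B] }  — shift
  I4: { [E → x .] }  — reduce
  I5: { [B → b b . b] }  — shift
  I6: { [B → . E A], [B → . b b b], [B → . b id B], [B → b id . B], [E → . x] }  — shift
  I7: { [B → b id B .] }  — reduce
  I8: { [B → b b b .] }  — reduce
  I9: { [B → E A .] }  — reduce
  I10: { [A → E . x] }  — shift
  I11: { [A → E x .] }  — reduce

No state contains both a complete item and a shift item.

Answer: No shift-reduce conflicts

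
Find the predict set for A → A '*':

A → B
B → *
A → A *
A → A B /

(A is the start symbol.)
PREDICT(A → A '*') = (FIRST(RHS) \ {ε}) ∪ (FOLLOW(A) if ε ∈ FIRST(RHS), i.e. RHS ⇒* ε)
FIRST(A) = { '*' }
FIRST(A '*') = { '*' }
ε ∉ FIRST(A '*'), so FOLLOW(A) is not added.
PREDICT(A → A '*') = { '*' }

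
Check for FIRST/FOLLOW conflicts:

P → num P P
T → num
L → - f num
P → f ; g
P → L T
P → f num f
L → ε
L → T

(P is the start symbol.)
Nullable non-terminals: L.
FIRST sets used below: FIRST(T) = { 'num' }

L: nullable alternative(s) L → ε; FOLLOW(L) = { 'num' }
  L → - f num: FIRST \ {ε} = { '-' } — disjoint from FOLLOW(L)
  L → ε: FIRST \ {ε} = { } — this is the only nullable alternative, skip
  L → T: FIRST \ {ε} = { 'num' } — overlaps FOLLOW(L) on { 'num' }: CONFLICT

P, T have no nullable alternative, so no FIRST/FOLLOW check is needed there.

So the grammar has 1 FIRST/FOLLOW conflict (marked CONFLICT above).

Answer: Yes. L → T with FOLLOW(L) on { 'num' }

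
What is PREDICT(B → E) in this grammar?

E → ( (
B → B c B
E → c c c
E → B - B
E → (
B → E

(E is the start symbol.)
{ '(', 'c' }

PREDICT(B → E) = (FIRST(RHS) \ {ε}) ∪ (FOLLOW(B) if ε ∈ FIRST(RHS), i.e. RHS ⇒* ε)
FIRST(E) = { '(', 'c' }
FIRST(E) = { '(', 'c' }
ε ∉ FIRST(E), so FOLLOW(B) is not added.
PREDICT(B → E) = { '(', 'c' }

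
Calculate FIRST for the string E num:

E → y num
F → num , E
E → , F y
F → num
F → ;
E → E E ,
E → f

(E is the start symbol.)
{ ',', 'f', 'y' }

FIRST sets of the non-terminals involved (from the grammar, by fixed-point iteration):
  FIRST(E) = { ',', 'f', 'y' }

To compute FIRST(E num), process the symbols left to right:
Symbol E is a non-terminal. Add FIRST(E) \ {ε} = { ',', 'f', 'y' }
E is not nullable (ε ∉ FIRST(E)), so stop here.
FIRST(E num) = { ',', 'f', 'y' }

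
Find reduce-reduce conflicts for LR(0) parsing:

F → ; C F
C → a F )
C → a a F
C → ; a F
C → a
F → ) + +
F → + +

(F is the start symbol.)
A reduce-reduce conflict occurs when an LR(0) state has two complete items [A → α .] and [B → β .] — both call for a reduction, and with no lookahead the parser cannot choose between them.

Augment with F' → F and build the canonical LR(0) collection (I0 = CLOSURE({[F' → . F]}), then GOTO on every symbol after a dot until no new states appear). It has 18 states:
  I0: { [F → . ) + +], [F → . + +], [F → . ; C F], [F' → . F] }  — shift
  I1: { [F → ) . + +] }  — shift
  I2: { [F → + . +] }  — shift
  I3: { [C → . ; a F], [C → . a F )], [C → . a a F], [C → . a], [F → ; . C F] }  — shift
  I4: { [F' → F .] }  — accept
  I5: { [C → ; . a F] }  — shift
  I6: { [F → . ) + +], [F → . + +], [F → . ; C F], [F → ; C . F] }  — shift
  I7: { [C → a . F )], [C → a . a F], [C → a .], [F → . ) + +], [F → . + +], [F → . ; C F] }  — shift, reduce
  I8: { [C → a F . )] }  — shift
  I9: { [C → a a . F], [F → . ) + +], [F → . + +], [F → . ; C F] }  — shift
  I10: { [C → a a F .] }  — reduce
  I11: { [C → a F ) .] }  — reduce
  I12: { [F → ; C F .] }  — reduce
  I13: { [C → ; a . F], [F → . ) + +], [F → . + +], [F → . ; C F] }  — shift
  I14: { [C → ; a F .] }  — reduce
  I15: { [F → + + .] }  — reduce
  I16: { [F → ) + . +] }  — shift
  I17: { [F → ) + + .] }  — reduce

No state contains more than one complete item.

Answer: No reduce-reduce conflicts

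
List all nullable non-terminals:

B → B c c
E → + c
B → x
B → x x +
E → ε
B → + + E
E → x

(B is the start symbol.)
{ 'E' }

A non-terminal is nullable if it can derive ε (the empty string): either it has an ε-production, or it has a production whose right-hand side consists entirely of nullable non-terminals.

ε-productions: E → ε
So E is immediately nullable.
No further non-terminal can be added: every production for the remaining non-terminals contains a terminal or a non-nullable non-terminal.
Nullable = { 'E' }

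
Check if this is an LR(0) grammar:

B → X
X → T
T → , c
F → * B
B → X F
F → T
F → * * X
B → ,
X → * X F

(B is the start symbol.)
A grammar is LR(0) if no state in the canonical LR(0) collection has:
  - both a shift item (dot before a terminal) and a complete item (shift-reduce conflict), or
  - two or more complete items (reduce-reduce conflict; the accept item [B' → B .] counts as a complete item here).

Augment with B' → B and build the canonical LR(0) collection (I0 = CLOSURE({[B' → . B]}), then GOTO on every symbol after a dot until no new states appear). It has 16 states:
  I0: { [B → . ,], [B → . X F], [B → . X], [B' → . B], [T → . , c], [X → . * X F], [X → . T] }  — shift
  I1: { [T → . , c], [X → * . X F], [X → . * X F], [X → . T] }  — shift
  I2: { [B → , .], [T → , . c] }  — shift, reduce
  I3: { [B' → B .] }  — accept
  I4: { [X → T .] }  — reduce
  I5: { [B → X . F], [B → X .], [F → . * * X], [F → . * B], [F → . T], [T → . , c] }  — shift, reduce
  I6: { [B → . ,], [B → . X F], [B → . X], [F → * . * X], [F → * . B], [T → . , c], [X → . * X F], [X → . T] }  — shift
  I7: { [T → , . c] }  — shift
  I8: { [B → X F .] }  — reduce
  I9: { [F → T .] }  — reduce
  I10: { [T → , c .] }  — reduce
  I11: { [F → * * . X], [T → . , c], [X → * . X F], [X → . * X F], [X → . T] }  — shift
  I12: { [F → * B .] }  — reduce
  I13: { [F → * * X .], [F → . * * X], [F → . * B], [F → . T], [T → . , c], [X → * X . F] }  — shift, reduce
  I14: { [X → * X F .] }  — reduce
  I15: { [F → . * * X], [F → . * B], [F → . T], [T → . , c], [X → * X . F] }  — shift

Conflict in state I2:
  Shift-reduce conflict between [B → , .] and [T → , . c]
So the grammar is NOT LR(0).

Answer: No. Shift-reduce conflict between [B → , .] and [T → , . c]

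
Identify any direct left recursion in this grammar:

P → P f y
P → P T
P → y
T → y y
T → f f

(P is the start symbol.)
P → P f y: LEFT RECURSIVE (starts with P)
P → P T: LEFT RECURSIVE (starts with P)
P → y: starts with y
T → y y: starts with y
T → f f: starts with f

The grammar has direct left recursion on: P.

Answer: Yes, P is left-recursive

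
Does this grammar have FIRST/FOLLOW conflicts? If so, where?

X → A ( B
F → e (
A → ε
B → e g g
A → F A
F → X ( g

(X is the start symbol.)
Nullable non-terminals: A.
FIRST sets used below: FIRST(F) = { '(', 'e' }

A: nullable alternative(s) A → ε; FOLLOW(A) = { '(' }
  A → ε: FIRST \ {ε} = { } — this is the only nullable alternative, skip
  A → F A: FIRST \ {ε} = { '(', 'e' } — overlaps FOLLOW(A) on { '(' }: CONFLICT

B, F, X have no nullable alternative, so no FIRST/FOLLOW check is needed there.

So the grammar has 1 FIRST/FOLLOW conflict (marked CONFLICT above).

Answer: Yes. A → F A with FOLLOW(A) on { '(' }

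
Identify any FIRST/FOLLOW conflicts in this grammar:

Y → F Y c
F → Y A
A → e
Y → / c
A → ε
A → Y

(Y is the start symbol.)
Yes. A → Y with FOLLOW(A) on { '/' }

A FIRST/FOLLOW conflict occurs when a non-terminal N has a nullable alternative N → β (β ⇒* ε) and another alternative N → α with FIRST(α) ∩ FOLLOW(N) ≠ ∅: on such a lookahead the parser cannot decide between expanding α and letting N vanish via β.

Nullable non-terminals: A.
FIRST sets used below: FIRST(Y) = { '/' }

A: nullable alternative(s) A → ε; FOLLOW(A) = { '/' }
  A → e: FIRST \ {ε} = { 'e' } — disjoint from FOLLOW(A)
  A → ε: FIRST \ {ε} = { } — this is the only nullable alternative, skip
  A → Y: FIRST \ {ε} = { '/' } — overlaps FOLLOW(A) on { '/' }: CONFLICT

F, Y have no nullable alternative, so no FIRST/FOLLOW check is needed there.

So the grammar has 1 FIRST/FOLLOW conflict (marked CONFLICT above).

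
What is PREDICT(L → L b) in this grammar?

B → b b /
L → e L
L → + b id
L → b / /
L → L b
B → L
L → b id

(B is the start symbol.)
PREDICT(L → L b) = (FIRST(RHS) \ {ε}) ∪ (FOLLOW(L) if ε ∈ FIRST(RHS), i.e. RHS ⇒* ε)
FIRST(L) = { '+', 'b', 'e' }
FIRST(L b) = { '+', 'b', 'e' }
ε ∉ FIRST(L b), so FOLLOW(L) is not added.
PREDICT(L → L b) = { '+', 'b', 'e' }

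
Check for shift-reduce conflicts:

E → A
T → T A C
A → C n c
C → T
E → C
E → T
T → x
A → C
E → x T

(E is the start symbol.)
A shift-reduce conflict occurs when an LR(0) state has both:
  - a complete (reduce) item [A → α .] (dot at the end), and
  - a shift item [B → β . c γ] (dot before a terminal).

Augment with E' → E and build the canonical LR(0) collection (I0 = CLOSURE({[E' → . E]}), then GOTO on every symbol after a dot until no new states appear). It has 14 states:
  I0: { [A → . C n c], [A → . C], [C → . T], [E → . A], [E → . C], [E → . T], [E → . x T], [E' → . E], [T → . T A C], [T → . x] }  — shift
  I1: { [E → A .] }  — reduce
  I2: { [A → C . n c], [A → C .], [E → C .] }  — shift, 2 reduces
  I3: { [E' → E .] }  — accept
  I4: { [A → . C n c], [A → . C], [C → . T], [C → T .], [E → T .], [T → . T A C], [T → . x], [T → T . A C] }  — shift, 2 reduces
  I5: { [E → x . T], [T → . T A C], [T → . x], [T → x .] }  — shift, reduce
  I6: { [A → . C n c], [A → . C], [C → . T], [E → x T .], [T → . T A C], [T → . x], [T → T . A C] }  — shift, reduce
  I7: { [T → x .] }  — reduce
  I8: { [C → . T], [T → . T A C], [T → . x], [T → T A . C] }  — shift
  I9: { [A → C . n c], [A → C .] }  — shift, reduce
  I10: { [A → . C n c], [A → . C], [C → . T], [C → T .], [T → . T A C], [T → . x], [T → T . A C] }  — shift, reduce
  I11: { [A → C n . c] }  — shift
  I12: { [A → C n c .] }  — reduce
  I13: { [T → T A C .] }  — reduce

I2 contains reduce items [A → C .], [E → C .] and shift item [A → C . n c] — shift-reduce conflict.
I4 contains reduce items [C → T .], [E → T .] and shift item [T → . x] — shift-reduce conflict.
I5 contains reduce item [T → x .] and shift item [T → . x] — shift-reduce conflict.
I6 contains reduce item [E → x T .] and shift item [T → . x] — shift-reduce conflict.
I9 contains reduce item [A → C .] and shift item [A → C . n c] — shift-reduce conflict.
I10 contains reduce item [C → T .] and shift item [T → . x] — shift-reduce conflict.

Answer: Yes — I2: [A → C .] vs [A → C . n c]; I4: [C → T .] vs [T → . x]; I5: [T → x .] vs [T → . x]; I6: [E → x T .] vs [T → . x]; I9: [A → C .] vs [A → C . n c]; I10: [C → T .] vs [T → . x]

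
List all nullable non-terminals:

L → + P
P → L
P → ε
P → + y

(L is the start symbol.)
{ 'P' }

ε-productions: P → ε
So P is immediately nullable.
No further non-terminal can be added: every production for the remaining non-terminals contains a terminal or a non-nullable non-terminal.
Nullable = { 'P' }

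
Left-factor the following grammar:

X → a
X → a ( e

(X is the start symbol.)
X → a X'
X' → ε
X' → ( e

Left-factoring transforms A → αβ₁ | αβ₂ into A → αA' and A' → β₁ | β₂
(α is the longest common prefix among the alternatives). Repeat until
no nonterminal has two alternatives with a common prefix.

Round 1: X has alternatives sharing prefix 'a'. Introduce X': X → a X'
  Add: X' → ε
  Add: X' → ( e

No remaining common prefixes — done.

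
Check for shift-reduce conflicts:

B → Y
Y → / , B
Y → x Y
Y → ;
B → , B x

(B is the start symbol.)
Augment with B' → B and build the canonical LR(0) collection (I0 = CLOSURE({[B' → . B]}), then GOTO on every symbol after a dot until no new states appear). It has 12 states:
  I0: { [B → . , B x], [B → . Y], [B' → . B], [Y → . / , B], [Y → . ;], [Y → . x Y] }  — shift
  I1: { [B → , . B x], [B → . , B x], [B → . Y], [Y → . / , B], [Y → . ;], [Y → . x Y] }  — shift
  I2: { [Y → / . , B] }  — shift
  I3: { [Y → ; .] }  — reduce
  I4: { [B' → B .] }  — accept
  I5: { [B → Y .] }  — reduce
  I6: { [Y → . / , B], [Y → . ;], [Y → . x Y], [Y → x . Y] }  — shift
  I7: { [Y → x Y .] }  — reduce
  I8: { [B → . , B x], [B → . Y], [Y → . / , B], [Y → . ;], [Y → . x Y], [Y → / , . B] }  — shift
  I9: { [Y → / , B .] }  — reduce
  I10: { [B → , B . x] }  — shift
  I11: { [B → , B x .] }  — reduce

No state contains both a complete item and a shift item.

Answer: No shift-reduce conflicts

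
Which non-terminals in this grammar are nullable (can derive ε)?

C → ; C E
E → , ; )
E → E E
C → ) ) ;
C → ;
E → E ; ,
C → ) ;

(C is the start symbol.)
There are no ε-productions, so no non-terminal can derive ε.
No non-terminals are nullable.

Answer: None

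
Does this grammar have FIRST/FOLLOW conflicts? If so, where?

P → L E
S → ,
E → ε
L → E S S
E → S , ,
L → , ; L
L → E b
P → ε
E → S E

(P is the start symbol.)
A FIRST/FOLLOW conflict occurs when a non-terminal N has a nullable alternative N → β (β ⇒* ε) and another alternative N → α with FIRST(α) ∩ FOLLOW(N) ≠ ∅: on such a lookahead the parser cannot decide between expanding α and letting N vanish via β.

Nullable non-terminals: E, P.
FIRST sets used below: FIRST(S) = { ',' }, FIRST(L) = { ',', 'b' }

E: nullable alternative(s) E → ε; FOLLOW(E) = { $, ',', 'b' }
  E → ε: FIRST \ {ε} = { } — this is the only nullable alternative, skip
  E → S , ,: FIRST \ {ε} = { ',' } — overlaps FOLLOW(E) on { ',' }: CONFLICT
  E → S E: FIRST \ {ε} = { ',' } — overlaps FOLLOW(E) on { ',' }: CONFLICT

P: nullable alternative(s) P → ε; FOLLOW(P) = { $ }
  P → L E: FIRST \ {ε} = { ',', 'b' } — disjoint from FOLLOW(P)
  P → ε: FIRST \ {ε} = { } — this is the only nullable alternative, skip

L, S have no nullable alternative, so no FIRST/FOLLOW check is needed there.

So the grammar has 2 FIRST/FOLLOW conflicts (marked CONFLICT above).

Answer: Yes. E → S ',' ',' with FOLLOW(E) on { ',' }; E → S E with FOLLOW(E) on { ',' }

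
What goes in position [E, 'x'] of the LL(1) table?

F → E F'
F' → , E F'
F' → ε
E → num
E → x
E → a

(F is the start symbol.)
To find M[E, 'x'], we find productions for E where 'x' is in the predict set (PREDICT(N → α) = (FIRST(α) \ {ε}) ∪ (FOLLOW(N) if α ⇒* ε)).

E → num: PREDICT = { 'num' }
E → x: PREDICT = { 'x' }
  'x' is in predict set, so this production goes in M[E, 'x']
E → a: PREDICT = { 'a' }

M[E, 'x'] = E → x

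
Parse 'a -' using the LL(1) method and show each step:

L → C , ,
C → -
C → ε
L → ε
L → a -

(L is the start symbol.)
LL(1) parsing maintains a stack (initially the start symbol over $) and the input. At each step: if the stack top is a terminal, match it against the current input token; if it is a non-terminal N, replace it with the RHS of M[N, lookahead] (the unique production whose predict set contains the lookahead).

Stack is shown with the top on the left.

Stack  Input  Action
--------------------
L $    a - $  output L → a -
a - $  a - $  match 'a'
- $    - $    match '-'
$      $      accept

The string is accepted.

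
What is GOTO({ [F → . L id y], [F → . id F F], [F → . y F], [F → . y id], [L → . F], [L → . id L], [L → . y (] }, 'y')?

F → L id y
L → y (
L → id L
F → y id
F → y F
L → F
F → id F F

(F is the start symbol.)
GOTO(I, 'y') = CLOSURE({ [A → αX.β] : [A → α.Xβ] ∈ I, X = 'y' })

Items with dot before 'y', with the dot advanced:
  [F → . y F] → [F → y . F]
  [F → . y id] → [F → y . id]
  [L → . y (] → [L → y . (]
Closure of the advanced items:
  [F → y . F] has the dot before F: add [F → . L id y], [F → . y id], [F → . y F], [F → . id F F]
  [F → . L id y] has the dot before L: add [L → . y (], [L → . id L], [L → . F]

GOTO = { [F → . L id y], [F → . id F F], [F → . y F], [F → . y id], [F → y . F], [F → y . id], [L → . F], [L → . id L], [L → . y (], [L → y . (] }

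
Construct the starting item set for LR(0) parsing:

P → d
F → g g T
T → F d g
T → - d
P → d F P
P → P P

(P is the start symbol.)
{ [P → . P P], [P → . d F P], [P → . d], [P' → . P] }

First, augment the grammar with P' → P
I₀ = CLOSURE({ [P' → . P] }):
  [P' → . P] has the dot before P: add [P → . d], [P → . d F P], [P → . P P]
No further items can be added.

I₀ = { [P → . P P], [P → . d F P], [P → . d], [P' → . P] }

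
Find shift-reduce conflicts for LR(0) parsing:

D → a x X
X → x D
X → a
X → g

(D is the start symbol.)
A shift-reduce conflict occurs when an LR(0) state has both:
  - a complete (reduce) item [A → α .] (dot at the end), and
  - a shift item [B → β . c γ] (dot before a terminal).

Augment with D' → D and build the canonical LR(0) collection (I0 = CLOSURE({[D' → . D]}), then GOTO on every symbol after a dot until no new states appear). It has 9 states:
  I0: { [D → . a x X], [D' → . D] }  — shift
  I1: { [D' → D .] }  — accept
  I2: { [D → a . x X] }  — shift
  I3: { [D → a x . X], [X → . a], [X → . g], [X → . x D] }  — shift
  I4: { [D → a x X .] }  — reduce
  I5: { [X → a .] }  — reduce
  I6: { [X → g .] }  — reduce
  I7: { [D → . a x X], [X → x . D] }  — shift
  I8: { [X → x D .] }  — reduce

No state contains both a complete item and a shift item.

Answer: No shift-reduce conflicts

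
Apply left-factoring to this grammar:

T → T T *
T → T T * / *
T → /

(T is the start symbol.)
T → T T * T'
T' → ε
T' → / *
T → /

Left-factoring transforms A → αβ₁ | αβ₂ into A → αA' and A' → β₁ | β₂
(α is the longest common prefix among the alternatives). Repeat until
no nonterminal has two alternatives with a common prefix.

Round 1: T has alternatives sharing prefix 'T T *'. Introduce T': T → T T * T'
  Add: T' → ε
  Add: T' → / *

No remaining common prefixes — done.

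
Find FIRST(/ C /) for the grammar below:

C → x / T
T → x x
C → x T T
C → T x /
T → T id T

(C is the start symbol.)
To compute FIRST(/ C /), process the symbols left to right:
Symbol / is a terminal. Add '/' and stop.
FIRST(/ C /) = { '/' }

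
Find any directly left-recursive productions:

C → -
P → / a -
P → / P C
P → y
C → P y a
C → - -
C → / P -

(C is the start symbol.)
Direct left recursion occurs when N → N α for some non-terminal N (the right-hand side begins with the left-hand side itself).

C → -: starts with '-'
P → / a -: starts with '/'
P → / P C: starts with '/'
P → y: starts with y
C → P y a: starts with P
C → - -: starts with '-'
C → / P -: starts with '/'

No direct left recursion found.

Answer: No direct left recursion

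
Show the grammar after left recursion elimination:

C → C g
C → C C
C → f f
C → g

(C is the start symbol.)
C is directly left-recursive. The standard transformation for
  A → A α₁ | ... | A α_m | β₁ | ... | β_n
is
  A  → β₁ A' | ... | β_n A'
  A' → α₁ A' | ... | α_m A' | ε

C → f f becomes C → f f C'
C → g becomes C → g C'
C → C g becomes C' → g C'
C → C C becomes C' → C C'
Add C' → ε

Resulting grammar:
C → f f C'
C → g C'
C' → g C'
C' → C C'
C' → ε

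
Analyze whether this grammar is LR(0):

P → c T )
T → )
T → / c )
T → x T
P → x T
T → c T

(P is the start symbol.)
A grammar is LR(0) if no state in the canonical LR(0) collection has:
  - both a shift item (dot before a terminal) and a complete item (shift-reduce conflict), or
  - two or more complete items (reduce-reduce conflict; the accept item [P' → P .] counts as a complete item here).

Augment with P' → P and build the canonical LR(0) collection (I0 = CLOSURE({[P' → . P]}), then GOTO on every symbol after a dot until no new states appear). It has 15 states:
  I0: { [P → . c T )], [P → . x T], [P' → . P] }  — shift
  I1: { [P' → P .] }  — accept
  I2: { [P → c . T )], [T → . )], [T → . / c )], [T → . c T], [T → . x T] }  — shift
  I3: { [P → x . T], [T → . )], [T → . / c )], [T → . c T], [T → . x T] }  — shift
  I4: { [T → ) .] }  — reduce
  I5: { [T → / . c )] }  — shift
  I6: { [P → x T .] }  — reduce
  I7: { [T → . )], [T → . / c )], [T → . c T], [T → . x T], [T → c . T] }  — shift
  I8: { [T → . )], [T → . / c )], [T → . c T], [T → . x T], [T → x . T] }  — shift
  I9: { [T → x T .] }  — reduce
  I10: { [T → c T .] }  — reduce
  I11: { [T → / c . )] }  — shift
  I12: { [T → / c ) .] }  — reduce
  I13: { [P → c T . )] }  — shift
  I14: { [P → c T ) .] }  — reduce

Every state is either a pure shift/goto state or contains exactly one complete item and nothing to shift — no conflicts. The grammar is LR(0).

Answer: Yes, the grammar is LR(0)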